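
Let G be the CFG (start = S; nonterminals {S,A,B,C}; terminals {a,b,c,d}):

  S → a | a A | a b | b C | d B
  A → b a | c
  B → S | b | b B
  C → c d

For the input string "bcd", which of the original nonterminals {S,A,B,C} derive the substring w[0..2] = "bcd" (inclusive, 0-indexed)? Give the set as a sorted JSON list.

CNF form of G:
  S -> T0 C | T1 A | T1 T0 | T2 B | a
  A -> T0 T1 | c
  B -> T0 B | T0 C | T1 A | T1 T0 | T2 B | a | b
  C -> T3 T2
  T0 -> b
  T1 -> a
  T2 -> d
  T3 -> c

CYK fill — only the sub-triangle for w[0..2]:
  [0..0]={B,T0}  "b"  orig:{B}
  [1..1]={A,T3}  "c"  orig:{A}
  [2..2]={T2}  "d"  orig:{}
  [0..1]=∅  "bc"
  [1..2]={C}  "cd"
  [0..2]={B,S}  "bcd"

Original NTs in T[0,2] deriving "bcd": ["B", "S"]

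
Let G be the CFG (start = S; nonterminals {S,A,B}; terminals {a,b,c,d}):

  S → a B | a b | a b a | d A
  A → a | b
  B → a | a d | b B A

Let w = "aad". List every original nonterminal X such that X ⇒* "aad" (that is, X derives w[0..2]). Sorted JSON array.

Convert to CNF:
  S -> T0 B | T0 T2 | T0 X4 | T1 A
  A -> a | b
  B -> T0 T1 | T2 X3 | a
  T0 -> a
  T1 -> d
  T2 -> b
  X3 -> B A
  X4 -> T2 T0

CYK table (by increasing span) (cells [i..j] with 0 ≤ i ≤ j ≤ 2 only):
  T[0,0] 'a' = {A,B,T0}  orig:{A,B}
  T[1,1] 'a' = {A,B,T0}  orig:{A,B}
  T[2,2] 'd' = {T1}  orig:{}
  T[0,1] 'aa' = {S,X3}  orig:{S}
  T[1,2] 'ad' = {B}
  T[0,2] 'aad' = {S}

Original NTs in T[0,2] deriving "aad": ["S"]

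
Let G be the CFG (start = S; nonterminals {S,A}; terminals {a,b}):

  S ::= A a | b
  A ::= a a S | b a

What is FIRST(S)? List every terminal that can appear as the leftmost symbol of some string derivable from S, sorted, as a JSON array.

Compute FIRST by fixpoint:
[1]
  A via A→a a S: +{a}
  A via A→b a: +{b}
  S via S→A a: +{a,b}
  FIRST(S)={a,b}  FIRST(A)={a,b}
[2] (stable)
  FIRST(S)={a,b}  FIRST(A)={a,b}

FIRST(S) = ["a", "b"]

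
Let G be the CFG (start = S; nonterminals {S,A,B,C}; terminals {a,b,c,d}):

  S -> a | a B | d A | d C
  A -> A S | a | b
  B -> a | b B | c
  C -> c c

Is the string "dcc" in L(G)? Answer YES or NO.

CNF form of G:
  S -> T2 B | T3 A | T3 C | a
  A -> A S | a | b
  B -> T0 B | a | c
  C -> T1 T1
  T0 -> b
  T1 -> c
  T2 -> a
  T3 -> d

CYK fill:
  cell(0,0) d: {T3}  orig:{}
  cell(1,1) c: {B,T1}  orig:{B}
  cell(2,2) c: {B,T1}  orig:{B}
  cell(0,1) dc: ∅
  cell(1,2) cc: {C}
  cell(0,2) dcc: {S}

S ∈ T[0,2] ⇒ YES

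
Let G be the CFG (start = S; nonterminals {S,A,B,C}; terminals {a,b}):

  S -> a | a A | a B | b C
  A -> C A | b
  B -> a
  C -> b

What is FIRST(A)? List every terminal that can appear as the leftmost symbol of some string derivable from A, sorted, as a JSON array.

FIRST sets, iterate to fixpoint:
pass 1:
  A via A→b: +{b}
  B via B→a: +{a}
  C via C→b: +{b}
  S via S→a: +{a}
  S via S→b C: +{b}
  FIRST[S]={a,b}  FIRST[A]={b}  FIRST[B]={a}  FIRST[C]={b}
pass 2: (no change)
  FIRST[S]={a,b}  FIRST[A]={b}  FIRST[B]={a}  FIRST[C]={b}

FIRST(A) = ["b"]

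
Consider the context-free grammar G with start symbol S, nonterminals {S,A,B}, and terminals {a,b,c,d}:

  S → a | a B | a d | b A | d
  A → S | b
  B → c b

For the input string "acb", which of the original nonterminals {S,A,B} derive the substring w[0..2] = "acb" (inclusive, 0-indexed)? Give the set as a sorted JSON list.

CNF form of G:
  S -> T0 B | T0 T1 | T2 A | a | d
  A -> T0 B | T0 T1 | T2 A | a | b | d
  B -> T3 T2
  T0 -> a
  T1 -> d
  T2 -> b
  T3 -> c

CYK table (by increasing span) — only the sub-triangle for w[0..2]:
  [0..0]={A,S,T0}  "a"  orig:{A,S}
  [1..1]={T3}  "c"  orig:{}
  [2..2]={A,T2}  "b"  orig:{A}
  [0..1]=∅  "ac"
  [1..2]={B}  "cb"
  [0..2]={A,S}  "acb"

Original NTs in T[0,2] deriving "acb": ["A", "S"]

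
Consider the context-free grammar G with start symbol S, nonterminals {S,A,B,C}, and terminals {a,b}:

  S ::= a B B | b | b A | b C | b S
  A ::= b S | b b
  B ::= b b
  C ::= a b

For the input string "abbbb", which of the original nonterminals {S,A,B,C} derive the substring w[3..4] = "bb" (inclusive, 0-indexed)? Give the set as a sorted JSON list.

CNF form of G:
  S -> T0 A | T0 C | T0 S | T1 X2 | b
  A -> T0 S | T0 T0
  B -> T0 T0
  C -> T1 T0
  T0 -> b
  T1 -> a
  X2 -> B B

CYK fill, restricted to cells inside w[3..4]:
  cell(3,3) b: {S,T0}  orig:{S}
  cell(4,4) b: {S,T0}  orig:{S}
  cell(3,4) bb: {A,B,S}

Original NTs in T[3,4] deriving "bb": ["A", "B", "S"]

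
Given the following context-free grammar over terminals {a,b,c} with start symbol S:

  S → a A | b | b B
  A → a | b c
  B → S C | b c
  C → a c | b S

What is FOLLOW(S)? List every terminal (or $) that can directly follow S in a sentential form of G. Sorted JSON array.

FIRST sets, iterate to fixpoint:
[1]
  A via A→a: +{a}
  A via A→b c: +{b}
  B via B→b c: +{b}
  C via C→a c: +{a}
  C via C→b S: +{b}
  S via S→a A: +{a}
  S via S→b: +{b}
  S: {a,b}  A: {a,b}  B: {b}  C: {a,b}
[2]
  B via B→S C: +{a}
  S: {a,b}  A: {a,b}  B: {a,b}  C: {a,b}
[3] — fixpoint
  S: {a,b}  A: {a,b}  B: {a,b}  C: {a,b}

FOLLOW iteration:
FOLLOW(S) := {$}
pass 1:
  B→S C: FOLLOW(S) ⊇ FIRST(C) = {a,b}; new: +{a,b}
  S→a A: FOLLOW(A) ⊇ FOLLOW(S) ⊇ {$,a,b}; new: +{$,a,b}
  S→b B: FOLLOW(B) ⊇ FOLLOW(S) ⊇ {$,a,b}; new: +{$,a,b}
  S: {$,a,b}  A: {$,a,b}  B: {$,a,b}  C: {}
pass 2:
  B→S C: FOLLOW(C) ⊇ FOLLOW(B) ⊇ {$,a,b}; new: +{$,a,b}
  S: {$,a,b}  A: {$,a,b}  B: {$,a,b}  C: {$,a,b}
pass 3: (no change)
  S: {$,a,b}  A: {$,a,b}  B: {$,a,b}  C: {$,a,b}

FOLLOW(S) = ["$", "a", "b"]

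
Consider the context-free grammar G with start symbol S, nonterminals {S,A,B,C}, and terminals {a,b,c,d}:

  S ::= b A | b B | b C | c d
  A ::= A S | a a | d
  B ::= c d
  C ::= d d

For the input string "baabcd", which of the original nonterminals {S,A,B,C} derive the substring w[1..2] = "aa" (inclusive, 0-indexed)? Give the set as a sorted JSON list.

Convert to CNF:
  S -> T1 T2 | T3 A | T3 B | T3 C
  A -> A S | T0 T0 | d
  B -> T1 T2
  C -> T2 T2
  T0 -> a
  T1 -> c
  T2 -> d
  T3 -> b

CYK fill — only the sub-triangle for w[1..2]:
  [1..1]={T0}  "a"  orig:{}
  [2..2]={T0}  "a"  orig:{}
  [1..2]={A}  "aa"

Original NTs in T[1,2] deriving "aa": ["A"]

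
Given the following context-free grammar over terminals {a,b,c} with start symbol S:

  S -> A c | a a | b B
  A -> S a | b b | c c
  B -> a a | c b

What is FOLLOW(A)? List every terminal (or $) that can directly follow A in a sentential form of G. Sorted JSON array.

FIRST sets, iterate to fixpoint:
[1]
  A via A→b b: +{b}
  A via A→c c: +{c}
  B via B→a a: +{a}
  B via B→c b: +{c}
  S via S→A c: +{b,c}
  S via S→a a: +{a}
  S: {a,b,c}  A: {b,c}  B: {a,c}
[2]
  A via A→S a: +{a}
  S: {a,b,c}  A: {a,b,c}  B: {a,c}
[3] (stable)
  S: {a,b,c}  A: {a,b,c}  B: {a,c}

FOLLOW sets:
seed FOLLOW(S) with $
[1]
  A→S a: FOLLOW(S) ⊇ FIRST(a) = {a}; new: +{a}
  S→A c: FOLLOW(A) ⊇ FIRST(c) = {c}; new: +{c}
  S→b B: FOLLOW(B) ⊇ FOLLOW(S) ⊇ {$,a}; new: +{$,a}
  S: {$,a}  A: {c}  B: {$,a}
[2] (no change)
  S: {$,a}  A: {c}  B: {$,a}

FOLLOW(A) = ["c"]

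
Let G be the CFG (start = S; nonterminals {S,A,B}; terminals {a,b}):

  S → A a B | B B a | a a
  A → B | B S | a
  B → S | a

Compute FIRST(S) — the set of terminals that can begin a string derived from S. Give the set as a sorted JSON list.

FIRST iteration:
[1]
  A via A→a: +{a}
  B via B→a: +{a}
  S via S→A a B: +{a}
  FIRST(S)={a}  FIRST(A)={a}  FIRST(B)={a}
[2] (no change)
  FIRST(S)={a}  FIRST(A)={a}  FIRST(B)={a}

FIRST(S) = ["a"]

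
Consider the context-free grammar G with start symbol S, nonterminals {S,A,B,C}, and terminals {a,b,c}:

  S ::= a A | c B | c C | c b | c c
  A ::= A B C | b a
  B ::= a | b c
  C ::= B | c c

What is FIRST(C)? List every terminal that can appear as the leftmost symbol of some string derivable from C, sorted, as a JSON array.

Compute FIRST by fixpoint:
iter 1:
  A via A→b a: +{b}
  B via B→a: +{a}
  B via B→b c: +{b}
  C via C→B: +{a,b}
  C via C→c c: +{c}
  S via S→a A: +{a}
  S via S→c B: +{c}
  FIRST(S)={a,c}  FIRST(A)={b}  FIRST(B)={a,b}  FIRST(C)={a,b,c}
iter 2: done
  FIRST(S)={a,c}  FIRST(A)={b}  FIRST(B)={a,b}  FIRST(C)={a,b,c}

FIRST(C) = ["a", "b", "c"]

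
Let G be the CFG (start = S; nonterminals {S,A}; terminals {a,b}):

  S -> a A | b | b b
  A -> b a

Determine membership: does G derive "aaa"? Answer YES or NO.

Convert to CNF:
  S -> T0 T0 | T1 A | b
  A -> T0 T1
  T0 -> b
  T1 -> a

CYK fill:
  [0..0]={T1}  "a"  orig:{}
  [1..1]={T1}  "a"  orig:{}
  [2..2]={T1}  "a"  orig:{}
  [0..1]=∅  "aa"
  [1..2]=∅  "aa"
  [0..2]=∅  "aaa"

S ∉ T[0,2] ⇒ NO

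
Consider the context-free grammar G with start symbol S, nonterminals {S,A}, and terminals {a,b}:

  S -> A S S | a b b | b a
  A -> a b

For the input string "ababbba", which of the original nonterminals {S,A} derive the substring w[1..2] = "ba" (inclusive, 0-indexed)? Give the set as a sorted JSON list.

CNF form of G:
  S -> A X2 | T0 X3 | T1 T0
  A -> T0 T1
  T0 -> a
  T1 -> b
  X2 -> S S
  X3 -> T1 T1

CYK fill, restricted to cells inside w[1..2]:
  [1..1]={T1}  "b"  orig:{}
  [2..2]={T0}  "a"  orig:{}
  [1..2]={S}  "ba"

Original NTs in T[1,2] deriving "ba": ["S"]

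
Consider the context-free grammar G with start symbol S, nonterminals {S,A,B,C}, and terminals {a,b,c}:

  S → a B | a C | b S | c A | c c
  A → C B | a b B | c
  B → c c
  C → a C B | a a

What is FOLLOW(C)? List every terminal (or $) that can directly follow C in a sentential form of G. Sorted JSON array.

FIRST iteration:
pass 1:
  A via A→a b B: +{a}
  A via A→c: +{c}
  B via B→c c: +{c}
  C via C→a C B: +{a}
  S via S→a B: +{a}
  S via S→b S: +{b}
  S via S→c A: +{c}
  S: {a,b,c}  A: {a,c}  B: {c}  C: {a}
pass 2: done
  S: {a,b,c}  A: {a,c}  B: {c}  C: {a}

FOLLOW iteration:
initialize: $ ∈ FOLLOW(S)
round 1:
  A→C B: FOLLOW(C) ⊇ FIRST(B) = {c}; new: +{c}
  C→a C B: FOLLOW(B) ⊇ FOLLOW(C) ⊇ {c}; new: +{c}
  S→a B: FOLLOW(B) ⊇ FOLLOW(S) ⊇ {$}; new: +{$}
  S→a C: FOLLOW(C) ⊇ FOLLOW(S) ⊇ {$}; new: +{$}
  S→c A: FOLLOW(A) ⊇ FOLLOW(S) ⊇ {$}; new: +{$}
  FOLLOW(S)={$}  FOLLOW(A)={$}  FOLLOW(B)={$,c}  FOLLOW(C)={$,c}
round 2: (no change)
  FOLLOW(S)={$}  FOLLOW(A)={$}  FOLLOW(B)={$,c}  FOLLOW(C)={$,c}

FOLLOW(C) = ["$", "c"]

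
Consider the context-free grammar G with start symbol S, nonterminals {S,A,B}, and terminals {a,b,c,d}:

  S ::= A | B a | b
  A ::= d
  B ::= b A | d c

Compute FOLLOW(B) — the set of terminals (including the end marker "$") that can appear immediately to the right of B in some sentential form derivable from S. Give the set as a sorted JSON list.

FIRST sets, iterate to fixpoint:
iter 1:
  A via A→d: +{d}
  B via B→b A: +{b}
  B via B→d c: +{d}
  S via S→A: +{d}
  S via S→B a: +{b}
  S: {b,d}  A: {d}  B: {b,d}
iter 2: done
  S: {b,d}  A: {d}  B: {b,d}

FOLLOW sets:
seed FOLLOW(S) with $
round 1:
  S→A: FOLLOW(A) ⊇ FOLLOW(S) ⊇ {$}; new: +{$}
  S→B a: FOLLOW(B) ⊇ FIRST(a) = {a}; new: +{a}
  S: {$}  A: {$}  B: {a}
round 2:
  B→b A: FOLLOW(A) ⊇ FOLLOW(B) ⊇ {a}; new: +{a}
  S: {$}  A: {$,a}  B: {a}
round 3: — fixpoint
  S: {$}  A: {$,a}  B: {a}

FOLLOW(B) = ["a"]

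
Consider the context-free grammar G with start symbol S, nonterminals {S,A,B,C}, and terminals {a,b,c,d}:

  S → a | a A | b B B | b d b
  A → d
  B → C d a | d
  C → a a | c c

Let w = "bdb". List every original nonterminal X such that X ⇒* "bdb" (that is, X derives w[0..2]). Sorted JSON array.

Convert to CNF:
  S -> T1 A | T3 X5 | T3 X6 | a
  A -> d
  B -> C X4 | d
  C -> T1 T1 | T2 T2
  T0 -> d
  T1 -> a
  T2 -> c
  T3 -> b
  X4 -> T0 T1
  X5 -> B B
  X6 -> T0 T3

CYK fill, restricted to cells inside w[0..2]:
  cell(0,0) b: {T3}  orig:{}
  cell(1,1) d: {A,B,T0}  orig:{A,B}
  cell(2,2) b: {T3}  orig:{}
  cell(0,1) bd: ∅
  cell(1,2) db: {X6}  orig:{}
  cell(0,2) bdb: {S}

Original NTs in T[0,2] deriving "bdb": ["S"]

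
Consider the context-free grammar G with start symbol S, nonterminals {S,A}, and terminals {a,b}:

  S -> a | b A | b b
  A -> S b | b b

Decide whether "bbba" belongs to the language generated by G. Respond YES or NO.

Convert to CNF:
  S -> T0 A | T0 T0 | a
  A -> S T0 | T0 T0
  T0 -> b

CYK fill:
  [0..0]={T0}  "b"  orig:{}
  [1..1]={T0}  "b"  orig:{}
  [2..2]={T0}  "b"  orig:{}
  [3..3]={S}  "a"
  [0..1]={A,S}  "bb"
  [1..2]={A,S}  "bb"
  [2..3]=∅  "ba"
  [0..2]={A,S}  "bbb"
  [1..3]=∅  "bba"
  [0..3]=∅  "bbba"

S ∉ T[0,3] ⇒ NO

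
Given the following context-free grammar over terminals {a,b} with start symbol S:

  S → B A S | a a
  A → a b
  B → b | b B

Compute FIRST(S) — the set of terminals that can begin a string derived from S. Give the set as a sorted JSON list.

Compute FIRST by fixpoint:
pass 1:
  A via A→a b: +{a}
  B via B→b: +{b}
  S via S→B A S: +{b}
  S via S→a a: +{a}
  S: {a,b}  A: {a}  B: {b}
pass 2: — fixpoint
  S: {a,b}  A: {a}  B: {b}

FIRST(S) = ["a", "b"]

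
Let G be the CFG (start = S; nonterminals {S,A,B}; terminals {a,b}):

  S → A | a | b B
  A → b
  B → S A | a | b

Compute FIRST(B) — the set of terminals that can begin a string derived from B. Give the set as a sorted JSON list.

Compute FIRST by fixpoint:
pass 1:
  A via A→b: +{b}
  B via B→a: +{a}
  B via B→b: +{b}
  S via S→A: +{b}
  S via S→a: +{a}
  S: {a,b}  A: {b}  B: {a,b}
pass 2: (stable)
  S: {a,b}  A: {b}  B: {a,b}

FIRST(B) = ["a", "b"]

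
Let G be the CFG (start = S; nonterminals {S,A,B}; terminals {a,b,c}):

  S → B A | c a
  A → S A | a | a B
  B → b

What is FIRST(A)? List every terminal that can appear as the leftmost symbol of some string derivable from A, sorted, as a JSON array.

FIRST iteration:
iter 1:
  A via A→a: +{a}
  B via B→b: +{b}
  S via S→B A: +{b}
  S via S→c a: +{c}
  FIRST[S]={b,c}  FIRST[A]={a}  FIRST[B]={b}
iter 2:
  A via A→S A: +{b,c}
  FIRST[S]={b,c}  FIRST[A]={a,b,c}  FIRST[B]={b}
iter 3: done
  FIRST[S]={b,c}  FIRST[A]={a,b,c}  FIRST[B]={b}

FIRST(A) = ["a", "b", "c"]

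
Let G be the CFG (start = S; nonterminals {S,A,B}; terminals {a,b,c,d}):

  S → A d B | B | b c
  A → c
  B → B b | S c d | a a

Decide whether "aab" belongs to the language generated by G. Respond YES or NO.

CNF form of G:
  S -> A X5 | B T0 | S X6 | T0 T1 | T3 T3
  A -> c
  B -> B T0 | S X4 | T3 T3
  T0 -> b
  T1 -> c
  T2 -> d
  T3 -> a
  X4 -> T1 T2
  X5 -> T2 B
  X6 -> T1 T2

CYK table (by increasing span):
  T[0,0] 'a' = {T3}  orig:{}
  T[1,1] 'a' = {T3}  orig:{}
  T[2,2] 'b' = {T0}  orig:{}
  T[0,1] 'aa' = {B,S}
  T[1,2] 'ab' = ∅
  T[0,2] 'aab' = {B,S}

S ∈ T[0,2] ⇒ YES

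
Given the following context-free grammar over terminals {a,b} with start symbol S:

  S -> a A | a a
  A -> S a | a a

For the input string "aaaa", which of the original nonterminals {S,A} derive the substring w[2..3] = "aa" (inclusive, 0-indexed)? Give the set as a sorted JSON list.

CNF form of G:
  S -> T0 A | T0 T0
  A -> S T0 | T0 T0
  T0 -> a

CYK table (by increasing span), restricted to cells inside w[2..3]:
  cell(2,2) a: {T0}  orig:{}
  cell(3,3) a: {T0}  orig:{}
  cell(2,3) aa: {A,S}

Original NTs in T[2,3] deriving "aa": ["A", "S"]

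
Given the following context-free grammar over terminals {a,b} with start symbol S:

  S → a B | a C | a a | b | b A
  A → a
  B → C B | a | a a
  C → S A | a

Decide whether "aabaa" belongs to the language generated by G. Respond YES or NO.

Convert to CNF:
  S -> T0 B | T0 C | T0 T0 | T1 A | b
  A -> a
  B -> C B | T0 T0 | a
  C -> S A | a
  T0 -> a
  T1 -> b

CYK fill:
  cell(0,0) a: {A,B,C,T0}  orig:{A,B,C}
  cell(1,1) a: {A,B,C,T0}  orig:{A,B,C}
  cell(2,2) b: {S,T1}  orig:{S}
  cell(3,3) a: {A,B,C,T0}  orig:{A,B,C}
  cell(4,4) a: {A,B,C,T0}  orig:{A,B,C}
  cell(0,1) aa: {B,S}
  cell(1,2) ab: ∅
  cell(2,3) ba: {C,S}
  cell(3,4) aa: {B,S}
  cell(0,2) aab: ∅
  cell(1,3) aba: {S}
  cell(2,4) baa: {B,C}
  cell(0,3) aaba: ∅
  cell(1,4) abaa: {B,C,S}
  cell(0,4) aabaa: {B,S}

S ∈ T[0,4] ⇒ YES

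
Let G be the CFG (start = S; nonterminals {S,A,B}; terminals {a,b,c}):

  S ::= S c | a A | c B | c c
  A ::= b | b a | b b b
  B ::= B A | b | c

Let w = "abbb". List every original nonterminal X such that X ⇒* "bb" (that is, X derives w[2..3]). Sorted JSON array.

CNF form of G:
  S -> S T2 | T1 A | T2 B | T2 T2
  A -> T0 T1 | T0 X3 | b
  B -> B A | b | c
  T0 -> b
  T1 -> a
  T2 -> c
  X3 -> T0 T0

Fill CYK table bottom-up (cells [i..j] with 2 ≤ i ≤ j ≤ 3 only):
  [2..2]={A,B,T0}  "b"  orig:{A,B}
  [3..3]={A,B,T0}  "b"  orig:{A,B}
  [2..3]={B,X3}  "bb"  orig:{B}

Original NTs in T[2,3] deriving "bb": ["B"]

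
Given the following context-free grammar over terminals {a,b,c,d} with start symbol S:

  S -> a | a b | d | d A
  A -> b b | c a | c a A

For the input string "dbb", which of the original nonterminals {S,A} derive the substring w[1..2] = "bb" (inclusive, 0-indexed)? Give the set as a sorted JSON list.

CNF form of G:
  S -> T2 T0 | T3 A | a | d
  A -> T0 T0 | T1 T2 | T1 X4
  T0 -> b
  T1 -> c
  T2 -> a
  T3 -> d
  X4 -> T2 A

CYK table (by increasing span) — only the sub-triangle for w[1..2]:
  T[1,1] 'b' = {T0}  orig:{}
  T[2,2] 'b' = {T0}  orig:{}
  T[1,2] 'bb' = {A}

Original NTs in T[1,2] deriving "bb": ["A"]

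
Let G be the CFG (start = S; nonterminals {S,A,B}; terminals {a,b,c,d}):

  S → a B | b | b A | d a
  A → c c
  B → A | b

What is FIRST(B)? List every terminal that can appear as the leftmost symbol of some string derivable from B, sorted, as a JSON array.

FIRST iteration:
round 1:
  A via A→c c: +{c}
  B via B→A: +{c}
  B via B→b: +{b}
  S via S→a B: +{a}
  S via S→b: +{b}
  S via S→d a: +{d}
  FIRST(S)={a,b,d}  FIRST(A)={c}  FIRST(B)={b,c}
round 2: — fixpoint
  FIRST(S)={a,b,d}  FIRST(A)={c}  FIRST(B)={b,c}

FIRST(B) = ["b", "c"]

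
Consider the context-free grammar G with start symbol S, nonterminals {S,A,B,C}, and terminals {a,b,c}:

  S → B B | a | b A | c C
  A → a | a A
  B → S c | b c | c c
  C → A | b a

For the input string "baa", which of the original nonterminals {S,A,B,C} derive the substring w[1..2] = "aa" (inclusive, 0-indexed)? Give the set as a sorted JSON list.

CNF form of G:
  S -> B B | T1 C | T2 A | a
  A -> T0 A | a
  B -> S T1 | T1 T1 | T2 T1
  C -> T0 A | T2 T0 | a
  T0 -> a
  T1 -> c
  T2 -> b

Fill CYK table bottom-up, restricted to cells inside w[1..2]:
  cell(1,1) a: {A,C,S,T0}  orig:{A,C,S}
  cell(2,2) a: {A,C,S,T0}  orig:{A,C,S}
  cell(1,2) aa: {A,C}

Original NTs in T[1,2] deriving "aa": ["A", "C"]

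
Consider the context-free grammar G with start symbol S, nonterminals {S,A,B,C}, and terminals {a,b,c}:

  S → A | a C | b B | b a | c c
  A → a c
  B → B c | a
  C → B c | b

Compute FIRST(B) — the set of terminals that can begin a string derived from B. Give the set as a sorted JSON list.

FIRST iteration:
round 1:
  A via A→a c: +{a}
  B via B→a: +{a}
  C via C→B c: +{a}
  C via C→b: +{b}
  S via S→A: +{a}
  S via S→b B: +{b}
  S via S→c c: +{c}
  S: {a,b,c}  A: {a}  B: {a}  C: {a,b}
round 2: (no change)
  S: {a,b,c}  A: {a}  B: {a}  C: {a,b}

FIRST(B) = ["a"]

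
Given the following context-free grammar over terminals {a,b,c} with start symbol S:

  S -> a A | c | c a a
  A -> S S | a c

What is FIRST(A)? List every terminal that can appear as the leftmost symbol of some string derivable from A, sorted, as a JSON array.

FIRST sets, iterate to fixpoint:
round 1:
  A via A→a c: +{a}
  S via S→a A: +{a}
  S via S→c: +{c}
  FIRST(S)={a,c}  FIRST(A)={a}
round 2:
  A via A→S S: +{c}
  FIRST(S)={a,c}  FIRST(A)={a,c}
round 3: (no change)
  FIRST(S)={a,c}  FIRST(A)={a,c}

FIRST(A) = ["a", "c"]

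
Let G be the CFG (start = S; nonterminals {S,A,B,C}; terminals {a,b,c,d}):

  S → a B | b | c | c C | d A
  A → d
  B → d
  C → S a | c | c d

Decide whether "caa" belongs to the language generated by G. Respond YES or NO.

CNF form of G:
  S -> T0 B | T1 C | T2 A | b | c
  A -> d
  B -> d
  C -> S T0 | T1 T2 | c
  T0 -> a
  T1 -> c
  T2 -> d

CYK table (by increasing span):
  T[0,0] 'c' = {C,S,T1}  orig:{C,S}
  T[1,1] 'a' = {T0}  orig:{}
  T[2,2] 'a' = {T0}  orig:{}
  T[0,1] 'ca' = {C}
  T[1,2] 'aa' = ∅
  T[0,2] 'caa' = ∅

S ∉ T[0,2] ⇒ NO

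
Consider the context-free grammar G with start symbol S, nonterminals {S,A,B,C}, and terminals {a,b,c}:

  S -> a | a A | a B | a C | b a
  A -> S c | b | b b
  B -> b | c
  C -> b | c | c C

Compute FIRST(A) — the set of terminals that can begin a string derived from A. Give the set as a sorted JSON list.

FIRST sets, iterate to fixpoint:
round 1:
  A via A→b: +{b}
  B via B→b: +{b}
  B via B→c: +{c}
  C via C→b: +{b}
  C via C→c: +{c}
  S via S→a: +{a}
  S via S→b a: +{b}
  FIRST[S]={a,b}  FIRST[A]={b}  FIRST[B]={b,c}  FIRST[C]={b,c}
round 2:
  A via A→S c: +{a}
  FIRST[S]={a,b}  FIRST[A]={a,b}  FIRST[B]={b,c}  FIRST[C]={b,c}
round 3: (stable)
  FIRST[S]={a,b}  FIRST[A]={a,b}  FIRST[B]={b,c}  FIRST[C]={b,c}

FIRST(A) = ["a", "b"]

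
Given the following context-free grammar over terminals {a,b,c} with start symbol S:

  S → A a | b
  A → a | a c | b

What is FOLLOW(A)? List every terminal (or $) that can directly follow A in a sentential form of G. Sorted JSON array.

FIRST iteration:
pass 1:
  A via A→a: +{a}
  A via A→b: +{b}
  S via S→A a: +{a,b}
  FIRST[S]={a,b}  FIRST[A]={a,b}
pass 2: (stable)
  FIRST[S]={a,b}  FIRST[A]={a,b}

FOLLOW iteration:
FOLLOW(S) := {$}
pass 1:
  S→A a: FOLLOW(A) ⊇ FIRST(a) = {a}; new: +{a}
  S: {$}  A: {a}
pass 2: — fixpoint
  S: {$}  A: {a}

FOLLOW(A) = ["a"]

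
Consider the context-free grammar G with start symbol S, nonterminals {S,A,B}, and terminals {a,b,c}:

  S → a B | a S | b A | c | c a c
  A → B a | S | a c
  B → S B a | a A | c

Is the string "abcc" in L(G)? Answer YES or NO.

CNF form of G:
  S -> T0 B | T0 S | T1 X5 | T2 A | c
  A -> B T0 | T0 B | T0 S | T0 T1 | T1 X3 | T2 A | c
  B -> S X4 | T0 A | c
  T0 -> a
  T1 -> c
  T2 -> b
  X3 -> T0 T1
  X4 -> B T0
  X5 -> T0 T1

Fill CYK table bottom-up:
  [0..0]={T0}  "a"  orig:{}
  [1..1]={T2}  "b"  orig:{}
  [2..2]={A,B,S,T1}  "c"  orig:{A,B,S}
  [3..3]={A,B,S,T1}  "c"  orig:{A,B,S}
  [0..1]=∅  "ab"
  [1..2]={A,S}  "bc"
  [2..3]=∅  "cc"
  [0..2]={A,B,S}  "abc"
  [1..3]=∅  "bcc"
  [0..3]=∅  "abcc"

S ∉ T[0,3] ⇒ NO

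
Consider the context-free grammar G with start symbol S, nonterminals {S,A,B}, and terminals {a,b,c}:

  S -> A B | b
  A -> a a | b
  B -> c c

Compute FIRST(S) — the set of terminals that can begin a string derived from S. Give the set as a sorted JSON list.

Compute FIRST by fixpoint:
pass 1:
  A via A→a a: +{a}
  A via A→b: +{b}
  B via B→c c: +{c}
  S via S→A B: +{a,b}
  FIRST(S)={a,b}  FIRST(A)={a,b}  FIRST(B)={c}
pass 2: — fixpoint
  FIRST(S)={a,b}  FIRST(A)={a,b}  FIRST(B)={c}

FIRST(S) = ["a", "b"]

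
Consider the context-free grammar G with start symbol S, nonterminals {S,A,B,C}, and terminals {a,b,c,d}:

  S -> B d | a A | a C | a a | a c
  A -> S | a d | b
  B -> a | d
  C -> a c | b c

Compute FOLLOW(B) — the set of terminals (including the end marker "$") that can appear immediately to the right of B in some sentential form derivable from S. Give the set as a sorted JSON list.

FIRST iteration:
iter 1:
  A via A→a d: +{a}
  A via A→b: +{b}
  B via B→a: +{a}
  B via B→d: +{d}
  C via C→a c: +{a}
  C via C→b c: +{b}
  S via S→B d: +{a,d}
  S: {a,d}  A: {a,b}  B: {a,d}  C: {a,b}
iter 2:
  A via A→S: +{d}
  S: {a,d}  A: {a,b,d}  B: {a,d}  C: {a,b}
iter 3: (stable)
  S: {a,d}  A: {a,b,d}  B: {a,d}  C: {a,b}

FOLLOW iteration:
seed FOLLOW(S) with $
[1]
  S→B d: FOLLOW(B) ⊇ FIRST(d) = {d}; new: +{d}
  S→a A: FOLLOW(A) ⊇ FOLLOW(S) ⊇ {$}; new: +{$}
  S→a C: FOLLOW(C) ⊇ FOLLOW(S) ⊇ {$}; new: +{$}
  FOLLOW[S]={$}  FOLLOW[A]={$}  FOLLOW[B]={d}  FOLLOW[C]={$}
[2] (no change)
  FOLLOW[S]={$}  FOLLOW[A]={$}  FOLLOW[B]={d}  FOLLOW[C]={$}

FOLLOW(B) = ["d"]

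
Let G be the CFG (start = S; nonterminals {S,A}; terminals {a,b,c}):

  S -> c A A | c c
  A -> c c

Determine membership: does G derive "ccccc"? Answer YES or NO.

CNF form of G:
  S -> T0 T0 | T0 X1
  A -> T0 T0
  T0 -> c
  X1 -> A A

CYK table (by increasing span):
  [0..0]={T0}  "c"  orig:{}
  [1..1]={T0}  "c"  orig:{}
  [2..2]={T0}  "c"  orig:{}
  [3..3]={T0}  "c"  orig:{}
  [4..4]={T0}  "c"  orig:{}
  [0..1]={A,S}  "cc"
  [1..2]={A,S}  "cc"
  [2..3]={A,S}  "cc"
  [3..4]={A,S}  "cc"
  [0..2]=∅  "ccc"
  [1..3]=∅  "ccc"
  [2..4]=∅  "ccc"
  [0..3]={X1}  "cccc"  orig:{}
  [1..4]={X1}  "cccc"  orig:{}
  [0..4]={S}  "ccccc"

S ∈ T[0,4] ⇒ YES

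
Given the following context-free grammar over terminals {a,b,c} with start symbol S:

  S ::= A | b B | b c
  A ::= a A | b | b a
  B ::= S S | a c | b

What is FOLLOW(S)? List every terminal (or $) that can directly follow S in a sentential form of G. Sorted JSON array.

Compute FIRST by fixpoint:
pass 1:
  A via A→a A: +{a}
  A via A→b: +{b}
  B via B→a c: +{a}
  B via B→b: +{b}
  S via S→A: +{a,b}
  FIRST(S)={a,b}  FIRST(A)={a,b}  FIRST(B)={a,b}
pass 2: done
  FIRST(S)={a,b}  FIRST(A)={a,b}  FIRST(B)={a,b}

FOLLOW sets:
seed FOLLOW(S) with $
iter 1:
  B→S S: FOLLOW(S) ⊇ FIRST(S) = {a,b}; new: +{a,b}
  S→A: FOLLOW(A) ⊇ FOLLOW(S) ⊇ {$,a,b}; new: +{$,a,b}
  S→b B: FOLLOW(B) ⊇ FOLLOW(S) ⊇ {$,a,b}; new: +{$,a,b}
  FOLLOW(S)={$,a,b}  FOLLOW(A)={$,a,b}  FOLLOW(B)={$,a,b}
iter 2: (no change)
  FOLLOW(S)={$,a,b}  FOLLOW(A)={$,a,b}  FOLLOW(B)={$,a,b}

FOLLOW(S) = ["$", "a", "b"]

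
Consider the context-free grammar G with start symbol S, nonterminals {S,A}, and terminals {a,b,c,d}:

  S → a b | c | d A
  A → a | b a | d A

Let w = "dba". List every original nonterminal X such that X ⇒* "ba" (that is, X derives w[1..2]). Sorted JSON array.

Convert to CNF:
  S -> T1 T0 | T2 A | c
  A -> T0 T1 | T2 A | a
  T0 -> b
  T1 -> a
  T2 -> d

CYK fill, restricted to cells inside w[1..2]:
  cell(1,1) b: {T0}  orig:{}
  cell(2,2) a: {A,T1}  orig:{A}
  cell(1,2) ba: {A}

Original NTs in T[1,2] deriving "ba": ["A"]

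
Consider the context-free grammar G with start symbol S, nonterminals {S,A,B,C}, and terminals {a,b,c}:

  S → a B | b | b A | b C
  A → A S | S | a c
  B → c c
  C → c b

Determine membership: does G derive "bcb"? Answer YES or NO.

Convert to CNF:
  S -> T0 B | T2 A | T2 C | b
  A -> A S | T0 B | T0 T1 | T2 A | T2 C | b
  B -> T1 T1
  C -> T1 T2
  T0 -> a
  T1 -> c
  T2 -> b

Fill CYK table bottom-up:
  [0..0]={A,S,T2}  "b"  orig:{A,S}
  [1..1]={T1}  "c"  orig:{}
  [2..2]={A,S,T2}  "b"  orig:{A,S}
  [0..1]=∅  "bc"
  [1..2]={C}  "cb"
  [0..2]={A,S}  "bcb"

S ∈ T[0,2] ⇒ YES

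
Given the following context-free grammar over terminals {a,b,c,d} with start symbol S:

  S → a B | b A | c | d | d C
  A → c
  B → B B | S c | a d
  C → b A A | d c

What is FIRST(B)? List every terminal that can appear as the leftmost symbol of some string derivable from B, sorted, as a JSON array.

FIRST iteration:
[1]
  A via A→c: +{c}
  B via B→a d: +{a}
  C via C→b A A: +{b}
  C via C→d c: +{d}
  S via S→a B: +{a}
  S via S→b A: +{b}
  S via S→c: +{c}
  S via S→d: +{d}
  S: {a,b,c,d}  A: {c}  B: {a}  C: {b,d}
[2]
  B via B→S c: +{b,c,d}
  S: {a,b,c,d}  A: {c}  B: {a,b,c,d}  C: {b,d}
[3] done
  S: {a,b,c,d}  A: {c}  B: {a,b,c,d}  C: {b,d}

FIRST(B) = ["a", "b", "c", "d"]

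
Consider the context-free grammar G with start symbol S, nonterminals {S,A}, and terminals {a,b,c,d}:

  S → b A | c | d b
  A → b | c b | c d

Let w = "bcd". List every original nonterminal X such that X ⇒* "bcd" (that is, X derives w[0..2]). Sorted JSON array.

CNF form of G:
  S -> T1 A | T2 T1 | c
  A -> T0 T1 | T0 T2 | b
  T0 -> c
  T1 -> b
  T2 -> d

Fill CYK table bottom-up — only the sub-triangle for w[0..2]:
  cell(0,0) b: {A,T1}  orig:{A}
  cell(1,1) c: {S,T0}  orig:{S}
  cell(2,2) d: {T2}  orig:{}
  cell(0,1) bc: ∅
  cell(1,2) cd: {A}
  cell(0,2) bcd: {S}

Original NTs in T[0,2] deriving "bcd": ["S"]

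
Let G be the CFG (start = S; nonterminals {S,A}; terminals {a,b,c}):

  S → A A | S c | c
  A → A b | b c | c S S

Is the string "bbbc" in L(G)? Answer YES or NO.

CNF form of G:
  S -> A A | S T1 | c
  A -> A T0 | T0 T1 | T1 X2
  T0 -> b
  T1 -> c
  X2 -> S S

Fill CYK table bottom-up:
  cell(0,0) b: {T0}  orig:{}
  cell(1,1) b: {T0}  orig:{}
  cell(2,2) b: {T0}  orig:{}
  cell(3,3) c: {S,T1}  orig:{S}
  cell(0,1) bb: ∅
  cell(1,2) bb: ∅
  cell(2,3) bc: {A}
  cell(0,2) bbb: ∅
  cell(1,3) bbc: ∅
  cell(0,3) bbbc: ∅

S ∉ T[0,3] ⇒ NO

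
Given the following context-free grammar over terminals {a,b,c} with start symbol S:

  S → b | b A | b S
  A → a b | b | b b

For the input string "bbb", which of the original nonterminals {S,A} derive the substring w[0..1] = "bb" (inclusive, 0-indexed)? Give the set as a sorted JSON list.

CNF form of G:
  S -> T1 A | T1 S | b
  A -> T0 T1 | T1 T1 | b
  T0 -> a
  T1 -> b

CYK fill (cells [i..j] with 0 ≤ i ≤ j ≤ 1 only):
  cell(0,0) b: {A,S,T1}  orig:{A,S}
  cell(1,1) b: {A,S,T1}  orig:{A,S}
  cell(0,1) bb: {A,S}

Original NTs in T[0,1] deriving "bb": ["A", "S"]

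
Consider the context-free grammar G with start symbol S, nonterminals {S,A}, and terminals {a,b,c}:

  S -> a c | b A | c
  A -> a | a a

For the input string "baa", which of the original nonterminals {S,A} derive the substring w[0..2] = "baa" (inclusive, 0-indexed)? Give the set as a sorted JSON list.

CNF form of G:
  S -> T0 T1 | T2 A | c
  A -> T0 T0 | a
  T0 -> a
  T1 -> c
  T2 -> b

CYK table (by increasing span), restricted to cells inside w[0..2]:
  T[0,0] 'b' = {T2}  orig:{}
  T[1,1] 'a' = {A,T0}  orig:{A}
  T[2,2] 'a' = {A,T0}  orig:{A}
  T[0,1] 'ba' = {S}
  T[1,2] 'aa' = {A}
  T[0,2] 'baa' = {S}

Original NTs in T[0,2] deriving "baa": ["S"]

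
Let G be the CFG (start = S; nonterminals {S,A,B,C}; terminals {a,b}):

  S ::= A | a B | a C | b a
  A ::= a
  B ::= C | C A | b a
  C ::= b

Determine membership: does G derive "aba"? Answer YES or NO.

Convert to CNF:
  S -> T0 T1 | T1 B | T1 C | a
  A -> a
  B -> C A | T0 T1 | b
  C -> b
  T0 -> b
  T1 -> a

CYK table (by increasing span):
  cell(0,0) a: {A,S,T1}  orig:{A,S}
  cell(1,1) b: {B,C,T0}  orig:{B,C}
  cell(2,2) a: {A,S,T1}  orig:{A,S}
  cell(0,1) ab: {S}
  cell(1,2) ba: {B,S}
  cell(0,2) aba: {S}

S ∈ T[0,2] ⇒ YES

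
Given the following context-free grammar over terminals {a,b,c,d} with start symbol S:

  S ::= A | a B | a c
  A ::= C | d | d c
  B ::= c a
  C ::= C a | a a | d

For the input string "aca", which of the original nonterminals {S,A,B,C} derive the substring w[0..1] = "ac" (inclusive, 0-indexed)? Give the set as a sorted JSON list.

CNF form of G:
  S -> C T0 | T0 B | T0 T0 | T0 T2 | T1 T2 | d
  A -> C T0 | T0 T0 | T1 T2 | d
  B -> T2 T0
  C -> C T0 | T0 T0 | d
  T0 -> a
  T1 -> d
  T2 -> c

Fill CYK table bottom-up — only the sub-triangle for w[0..1]:
  cell(0,0) a: {T0}  orig:{}
  cell(1,1) c: {T2}  orig:{}
  cell(0,1) ac: {S}

Original NTs in T[0,1] deriving "ac": ["S"]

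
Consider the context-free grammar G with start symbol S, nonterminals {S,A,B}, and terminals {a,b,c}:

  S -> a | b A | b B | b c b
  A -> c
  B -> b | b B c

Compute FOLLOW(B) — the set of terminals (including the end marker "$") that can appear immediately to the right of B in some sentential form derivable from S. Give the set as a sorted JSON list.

FIRST sets, iterate to fixpoint:
iter 1:
  A via A→c: +{c}
  B via B→b: +{b}
  S via S→a: +{a}
  S via S→b A: +{b}
  FIRST[S]={a,b}  FIRST[A]={c}  FIRST[B]={b}
iter 2: (no change)
  FIRST[S]={a,b}  FIRST[A]={c}  FIRST[B]={b}

Compute FOLLOW by fixpoint:
FOLLOW(S) := {$}
[1]
  B→b B c: FOLLOW(B) ⊇ FIRST(c) = {c}; new: +{c}
  S→b A: FOLLOW(A) ⊇ FOLLOW(S) ⊇ {$}; new: +{$}
  S→b B: FOLLOW(B) ⊇ FOLLOW(S) ⊇ {$}; new: +{$}
  S: {$}  A: {$}  B: {$,c}
[2] (stable)
  S: {$}  A: {$}  B: {$,c}

FOLLOW(B) = ["$", "c"]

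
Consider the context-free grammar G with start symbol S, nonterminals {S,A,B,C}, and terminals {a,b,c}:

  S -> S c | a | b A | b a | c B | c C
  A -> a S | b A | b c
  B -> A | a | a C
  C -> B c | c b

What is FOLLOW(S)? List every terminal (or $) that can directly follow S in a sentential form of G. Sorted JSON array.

Compute FIRST by fixpoint:
iter 1:
  A via A→a S: +{a}
  A via A→b A: +{b}
  B via B→A: +{a,b}
  C via C→B c: +{a,b}
  C via C→c b: +{c}
  S via S→a: +{a}
  S via S→b A: +{b}
  S via S→c B: +{c}
  S: {a,b,c}  A: {a,b}  B: {a,b}  C: {a,b,c}
iter 2: (no change)
  S: {a,b,c}  A: {a,b}  B: {a,b}  C: {a,b,c}

Compute FOLLOW by fixpoint:
seed FOLLOW(S) with $
round 1:
  C→B c: FOLLOW(B) ⊇ FIRST(c) = {c}; new: +{c}
  S→S c: FOLLOW(S) ⊇ FIRST(c) = {c}; new: +{c}
  S→b A: FOLLOW(A) ⊇ FOLLOW(S) ⊇ {$,c}; new: +{$,c}
  S→c B: FOLLOW(B) ⊇ FOLLOW(S) ⊇ {$,c}; new: +{$}
  S→c C: FOLLOW(C) ⊇ FOLLOW(S) ⊇ {$,c}; new: +{$,c}
  S: {$,c}  A: {$,c}  B: {$,c}  C: {$,c}
round 2: — fixpoint
  S: {$,c}  A: {$,c}  B: {$,c}  C: {$,c}

FOLLOW(S) = ["$", "c"]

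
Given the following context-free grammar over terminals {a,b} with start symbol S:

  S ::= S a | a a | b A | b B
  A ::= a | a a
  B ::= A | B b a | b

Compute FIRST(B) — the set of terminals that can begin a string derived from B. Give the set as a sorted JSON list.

FIRST iteration:
iter 1:
  A via A→a: +{a}
  B via B→A: +{a}
  B via B→b: +{b}
  S via S→a a: +{a}
  S via S→b A: +{b}
  S: {a,b}  A: {a}  B: {a,b}
iter 2: (stable)
  S: {a,b}  A: {a}  B: {a,b}

FIRST(B) = ["a", "b"]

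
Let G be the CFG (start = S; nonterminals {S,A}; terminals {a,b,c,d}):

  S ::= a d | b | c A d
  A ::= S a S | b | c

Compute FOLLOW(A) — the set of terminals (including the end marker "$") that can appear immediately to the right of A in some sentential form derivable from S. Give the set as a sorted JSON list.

FIRST iteration:
pass 1:
  A via A→b: +{b}
  A via A→c: +{c}
  S via S→a d: +{a}
  S via S→b: +{b}
  S via S→c A d: +{c}
  S: {a,b,c}  A: {b,c}
pass 2:
  A via A→S a S: +{a}
  S: {a,b,c}  A: {a,b,c}
pass 3: done
  S: {a,b,c}  A: {a,b,c}

FOLLOW iteration:
FOLLOW(S) := {$}
round 1:
  A→S a S: FOLLOW(S) ⊇ FIRST(a) = {a}; new: +{a}
  S→c A d: FOLLOW(A) ⊇ FIRST(d) = {d}; new: +{d}
  FOLLOW[S]={$,a}  FOLLOW[A]={d}
round 2:
  A→S a S: FOLLOW(S) ⊇ FOLLOW(A) ⊇ {d}; new: +{d}
  FOLLOW[S]={$,a,d}  FOLLOW[A]={d}
round 3: — fixpoint
  FOLLOW[S]={$,a,d}  FOLLOW[A]={d}

FOLLOW(A) = ["d"]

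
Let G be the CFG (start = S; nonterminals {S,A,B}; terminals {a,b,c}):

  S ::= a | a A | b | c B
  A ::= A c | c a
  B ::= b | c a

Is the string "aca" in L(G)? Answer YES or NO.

CNF form of G:
  S -> T0 B | T1 A | a | b
  A -> A T0 | T0 T1
  B -> T0 T1 | b
  T0 -> c
  T1 -> a

CYK fill:
  [0..0]={S,T1}  "a"  orig:{S}
  [1..1]={T0}  "c"  orig:{}
  [2..2]={S,T1}  "a"  orig:{S}
  [0..1]=∅  "ac"
  [1..2]={A,B}  "ca"
  [0..2]={S}  "aca"

S ∈ T[0,2] ⇒ YES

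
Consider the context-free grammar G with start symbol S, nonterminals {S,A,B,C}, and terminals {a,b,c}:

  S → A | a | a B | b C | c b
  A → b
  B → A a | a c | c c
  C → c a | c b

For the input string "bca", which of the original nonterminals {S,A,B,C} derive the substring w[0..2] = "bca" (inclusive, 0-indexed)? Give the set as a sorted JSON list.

CNF form of G:
  S -> T0 B | T1 T2 | T2 C | a | b
  A -> b
  B -> A T0 | T0 T1 | T1 T1
  C -> T1 T0 | T1 T2
  T0 -> a
  T1 -> c
  T2 -> b

CYK fill (cells [i..j] with 0 ≤ i ≤ j ≤ 2 only):
  [0..0]={A,S,T2}  "b"  orig:{A,S}
  [1..1]={T1}  "c"  orig:{}
  [2..2]={S,T0}  "a"  orig:{S}
  [0..1]=∅  "bc"
  [1..2]={C}  "ca"
  [0..2]={S}  "bca"

Original NTs in T[0,2] deriving "bca": ["S"]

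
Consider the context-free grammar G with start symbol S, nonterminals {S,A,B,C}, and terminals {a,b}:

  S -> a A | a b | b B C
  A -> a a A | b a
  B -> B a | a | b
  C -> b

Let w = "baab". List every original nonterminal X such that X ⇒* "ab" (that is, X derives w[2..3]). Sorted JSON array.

Convert to CNF:
  S -> T0 A | T0 T1 | T1 X3
  A -> T0 X2 | T1 T0
  B -> B T0 | a | b
  C -> b
  T0 -> a
  T1 -> b
  X2 -> T0 A
  X3 -> B C

Fill CYK table bottom-up — only the sub-triangle for w[2..3]:
  [2..2]={B,T0}  "a"  orig:{B}
  [3..3]={B,C,T1}  "b"  orig:{B,C}
  [2..3]={S,X3}  "ab"  orig:{S}

Original NTs in T[2,3] deriving "ab": ["S"]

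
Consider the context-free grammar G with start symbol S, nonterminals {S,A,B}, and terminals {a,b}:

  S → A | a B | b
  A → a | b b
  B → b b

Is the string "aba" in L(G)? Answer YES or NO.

CNF form of G:
  S -> T0 T0 | T1 B | a | b
  A -> T0 T0 | a
  B -> T0 T0
  T0 -> b
  T1 -> a

CYK fill:
  T[0,0] 'a' = {A,S,T1}  orig:{A,S}
  T[1,1] 'b' = {S,T0}  orig:{S}
  T[2,2] 'a' = {A,S,T1}  orig:{A,S}
  T[0,1] 'ab' = ∅
  T[1,2] 'ba' = ∅
  T[0,2] 'aba' = ∅

S ∉ T[0,2] ⇒ NO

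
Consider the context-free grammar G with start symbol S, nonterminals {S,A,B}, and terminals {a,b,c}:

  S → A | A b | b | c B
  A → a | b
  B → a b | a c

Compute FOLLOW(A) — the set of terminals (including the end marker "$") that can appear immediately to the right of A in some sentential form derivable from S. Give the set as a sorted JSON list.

FIRST sets, iterate to fixpoint:
round 1:
  A via A→a: +{a}
  A via A→b: +{b}
  B via B→a b: +{a}
  S via S→A: +{a,b}
  S via S→c B: +{c}
  FIRST[S]={a,b,c}  FIRST[A]={a,b}  FIRST[B]={a}
round 2: (no change)
  FIRST[S]={a,b,c}  FIRST[A]={a,b}  FIRST[B]={a}

FOLLOW iteration:
FOLLOW(S) := {$}
[1]
  S→A: FOLLOW(A) ⊇ FOLLOW(S) ⊇ {$}; new: +{$}
  S→A b: FOLLOW(A) ⊇ FIRST(b) = {b}; new: +{b}
  S→c B: FOLLOW(B) ⊇ FOLLOW(S) ⊇ {$}; new: +{$}
  S: {$}  A: {$,b}  B: {$}
[2] (no change)
  S: {$}  A: {$,b}  B: {$}

FOLLOW(A) = ["$", "b"]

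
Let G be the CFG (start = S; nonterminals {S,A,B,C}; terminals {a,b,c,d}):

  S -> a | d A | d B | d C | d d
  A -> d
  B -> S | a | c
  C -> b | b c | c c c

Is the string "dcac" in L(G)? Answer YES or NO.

CNF form of G:
  S -> T0 A | T0 B | T0 C | T0 T0 | a
  A -> d
  B -> T0 A | T0 B | T0 C | T0 T0 | a | c
  C -> T1 T2 | T2 X3 | b
  T0 -> d
  T1 -> b
  T2 -> c
  X3 -> T2 T2

CYK fill:
  T[0,0] 'd' = {A,T0}  orig:{A}
  T[1,1] 'c' = {B,T2}  orig:{B}
  T[2,2] 'a' = {B,S}
  T[3,3] 'c' = {B,T2}  orig:{B}
  T[0,1] 'dc' = {B,S}
  T[1,2] 'ca' = ∅
  T[2,3] 'ac' = ∅
  T[0,2] 'dca' = ∅
  T[1,3] 'cac' = ∅
  T[0,3] 'dcac' = ∅

S ∉ T[0,3] ⇒ NO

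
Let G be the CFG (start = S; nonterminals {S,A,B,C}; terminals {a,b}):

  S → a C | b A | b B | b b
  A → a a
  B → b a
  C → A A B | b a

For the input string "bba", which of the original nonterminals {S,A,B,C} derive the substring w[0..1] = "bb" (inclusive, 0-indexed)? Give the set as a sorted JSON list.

Convert to CNF:
  S -> T0 C | T1 A | T1 B | T1 T1
  A -> T0 T0
  B -> T1 T0
  C -> A X2 | T1 T0
  T0 -> a
  T1 -> b
  X2 -> A B

CYK fill — only the sub-triangle for w[0..1]:
  [0..0]={T1}  "b"  orig:{}
  [1..1]={T1}  "b"  orig:{}
  [0..1]={S}  "bb"

Original NTs in T[0,1] deriving "bb": ["S"]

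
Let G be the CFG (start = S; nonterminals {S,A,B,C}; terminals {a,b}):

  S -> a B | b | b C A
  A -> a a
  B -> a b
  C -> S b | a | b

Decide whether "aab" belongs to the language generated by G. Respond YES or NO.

CNF form of G:
  S -> T0 B | T1 X2 | b
  A -> T0 T0
  B -> T0 T1
  C -> S T1 | a | b
  T0 -> a
  T1 -> b
  X2 -> C A

CYK fill:
  T[0,0] 'a' = {C,T0}  orig:{C}
  T[1,1] 'a' = {C,T0}  orig:{C}
  T[2,2] 'b' = {C,S,T1}  orig:{C,S}
  T[0,1] 'aa' = {A}
  T[1,2] 'ab' = {B}
  T[0,2] 'aab' = {S}

S ∈ T[0,2] ⇒ YES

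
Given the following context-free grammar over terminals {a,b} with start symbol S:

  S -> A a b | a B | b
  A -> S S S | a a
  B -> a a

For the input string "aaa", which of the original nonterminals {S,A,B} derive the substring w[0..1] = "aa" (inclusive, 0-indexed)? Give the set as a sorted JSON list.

Convert to CNF:
  S -> A X3 | T0 B | b
  A -> S X2 | T0 T0
  B -> T0 T0
  T0 -> a
  T1 -> b
  X2 -> S S
  X3 -> T0 T1

CYK fill (cells [i..j] with 0 ≤ i ≤ j ≤ 1 only):
  [0..0]={T0}  "a"  orig:{}
  [1..1]={T0}  "a"  orig:{}
  [0..1]={A,B}  "aa"

Original NTs in T[0,1] deriving "aa": ["A", "B"]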